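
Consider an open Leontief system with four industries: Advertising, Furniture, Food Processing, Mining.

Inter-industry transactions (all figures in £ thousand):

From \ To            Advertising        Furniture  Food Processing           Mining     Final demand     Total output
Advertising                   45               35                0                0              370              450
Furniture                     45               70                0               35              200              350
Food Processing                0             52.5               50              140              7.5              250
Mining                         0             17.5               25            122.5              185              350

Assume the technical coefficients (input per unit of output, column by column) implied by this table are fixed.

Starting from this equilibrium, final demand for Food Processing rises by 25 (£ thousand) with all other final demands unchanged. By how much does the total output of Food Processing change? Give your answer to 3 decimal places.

Technical coefficients a_ij = z_ij / X_j:
  a_11 = 45/450 = 0.10, a_21 = 45/450 = 0.10, a_31 = 0/450 = 0.00, a_41 = 0/450 = 0.00
  a_12 = 35/350 = 0.10, a_22 = 70/350 = 0.20, a_32 = 52.5/350 = 0.15, a_42 = 17.5/350 = 0.05
  a_13 = 0/250 = 0.00, a_23 = 0/250 = 0.00, a_33 = 50/250 = 0.20, a_43 = 25/250 = 0.10
  a_14 = 0/350 = 0.00, a_24 = 35/350 = 0.10, a_34 = 140/350 = 0.40, a_44 = 122.5/350 = 0.35
I − A =
  [   0.90    -0.10     0.00     0.00]
  [  -0.10     0.80     0.00    -0.10]
  [   0.00    -0.15     0.80    -0.40]
  [   0.00    -0.05    -0.10     0.65]
Compute the cofactors C_ij = (−1)^(i+j)·(3×3 minor ij) of I−A; the adjugate is their transpose:
adj(I−A) = Cᵀ =
  [ 0.37850   0.04800   0.00100   0.00800]
  [ 0.04800   0.43200   0.00900   0.07200]
  [ 0.01175   0.10575   0.45700   0.29750]
  [ 0.00550   0.04950   0.07100   0.56800]
det(I−A) = Σ_j (I−A)_1j·C_1j = (0.90)(0.37850) + (-0.10)(0.04800) + (0.00)(0.01175) + (0.00)(0.00550) = 0.33585
(I − A)⁻¹ = adj(I−A) / det(I−A) ≈
  [   1.1270     0.1429     0.0030     0.0238]
  [   0.1429     1.2863     0.0268     0.2144]
  [   0.0350     0.3149     1.3607     0.8858]
  [   0.0164     0.1474     0.2114     1.6912]
Δx = (I − A)⁻¹ Δd with Δd having +25 in the Food Processing component and 0 elsewhere.
So Δx_3 = L_33 · (+25), where L_33 = adj(I−A)_33 / det(I−A) = 0.45700 / 0.33585.
Δx_3 = 0.45700 × (+25) / 0.33585 = 11.425 / 0.33585 ≈ 34.018.

Δx_3 = 34.018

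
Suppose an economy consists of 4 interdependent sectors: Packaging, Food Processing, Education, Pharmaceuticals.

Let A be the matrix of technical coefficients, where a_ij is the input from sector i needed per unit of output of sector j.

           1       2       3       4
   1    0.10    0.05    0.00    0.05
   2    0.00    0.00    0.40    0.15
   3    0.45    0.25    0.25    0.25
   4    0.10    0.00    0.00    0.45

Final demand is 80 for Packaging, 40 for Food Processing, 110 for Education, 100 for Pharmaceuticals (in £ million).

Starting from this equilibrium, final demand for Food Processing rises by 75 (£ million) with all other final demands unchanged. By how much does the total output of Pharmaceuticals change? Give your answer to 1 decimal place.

I − A =
  [   0.90    -0.05     0.00    -0.05]
  [   0.00     1.00    -0.40    -0.15]
  [  -0.45    -0.25     0.75    -0.25]
  [  -0.10     0.00     0.00     0.55]
Compute the cofactors C_ij = (−1)^(i+j)·(3×3 minor ij) of I−A; the adjugate is their transpose:
adj(I−A) = Cᵀ =
  [ 0.357500   0.020625   0.011000   0.043125]
  [ 0.120250   0.367500   0.196000   0.200250]
  [ 0.276250   0.136125   0.489250   0.284625]
  [ 0.065000   0.003750   0.002000   0.576000]
det(I−A) = Σ_j (I−A)_1j·C_1j = (0.90)(0.357500) + (-0.05)(0.120250) + (0.00)(0.276250) + (-0.05)(0.065000) = 0.3124875
(I − A)⁻¹ = adj(I−A) / det(I−A) ≈
  [   1.1440     0.0660     0.0352     0.1380]
  [   0.3848     1.1760     0.6272     0.6408]
  [   0.8840     0.4356     1.5657     0.9108]
  [   0.2080     0.0120     0.0064     1.8433]
Δx = (I − A)⁻¹ Δd with Δd having +75 in the Food Processing component and 0 elsewhere.
So Δx_4 = L_42 · (+75), where L_42 = adj(I−A)_42 / det(I−A) = 0.003750 / 0.3124875.
Δx_4 = 0.003750 × (+75) / 0.3124875 = 0.28125 / 0.3124875 ≈ 0.9.

Δx_4 = 0.9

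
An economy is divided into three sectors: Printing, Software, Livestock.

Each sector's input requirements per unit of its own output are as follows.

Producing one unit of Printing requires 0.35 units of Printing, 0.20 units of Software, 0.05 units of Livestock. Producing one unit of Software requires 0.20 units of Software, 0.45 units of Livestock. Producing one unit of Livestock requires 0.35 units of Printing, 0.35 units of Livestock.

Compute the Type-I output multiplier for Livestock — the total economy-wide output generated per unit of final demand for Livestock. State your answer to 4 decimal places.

I − A =
  [   0.65     0.00    -0.35]
  [  -0.20     0.80     0.00]
  [  -0.05    -0.45     0.65]
Cofactors of I−A, C_ij = (−1)^(i+j)·(minor ij) (rows/columns in the sector order above):
  C_11 = (0.80)(0.65) − (0.00)(-0.45) = 0.5200
  C_12 = −[(-0.20)(0.65) − (0.00)(-0.05)] = 0.1300
  C_13 = (-0.20)(-0.45) − (0.80)(-0.05) = 0.1300
  C_21 = −[(0.00)(0.65) − (-0.35)(-0.45)] = 0.1575
  C_22 = (0.65)(0.65) − (-0.35)(-0.05) = 0.4050
  C_23 = −[(0.65)(-0.45) − (0.00)(-0.05)] = 0.2925
  C_31 = (0.00)(0.00) − (-0.35)(0.80) = 0.2800
  C_32 = −[(0.65)(0.00) − (-0.35)(-0.20)] = 0.0700
  C_33 = (0.65)(0.80) − (0.00)(-0.20) = 0.5200
det(I−A) = Σ_j (I−A)_1j·C_1j = (0.65)(0.5200) + (0.00)(0.1300) + (-0.35)(0.1300) = 0.2925
adj(I−A) = Cᵀ =
  [ 0.5200   0.1575   0.2800]
  [ 0.1300   0.4050   0.0700]
  [ 0.1300   0.2925   0.5200]
(I − A)⁻¹ = adj(I−A) / det(I−A) ≈
  [   1.77778     0.53846     0.95726]
  [   0.44444     1.38462     0.23932]
  [   0.44444     1.00000     1.77778]
The output multiplier for sector j is the column-j sum of the Leontief inverse (I − A)⁻¹ = adj(I−A) / det(I−A).
Column L of adj(I−A): (0.2800, 0.0700, 0.5200); det(I−A) = 0.2925.
m_L = (0.2800 + 0.0700 + 0.5200) / 0.2925 = 0.87 / 0.2925 ≈ 2.9744.

m_L = 2.9744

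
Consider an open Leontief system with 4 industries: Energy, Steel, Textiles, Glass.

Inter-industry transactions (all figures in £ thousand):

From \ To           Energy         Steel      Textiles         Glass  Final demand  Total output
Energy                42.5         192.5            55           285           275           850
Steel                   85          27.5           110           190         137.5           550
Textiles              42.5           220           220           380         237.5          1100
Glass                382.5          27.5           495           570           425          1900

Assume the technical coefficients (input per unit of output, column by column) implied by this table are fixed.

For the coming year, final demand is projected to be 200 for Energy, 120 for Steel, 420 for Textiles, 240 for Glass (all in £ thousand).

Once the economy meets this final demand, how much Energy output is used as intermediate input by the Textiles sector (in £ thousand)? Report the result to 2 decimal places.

z_13 = 61.44

Technical coefficients a_ij = z_ij / X_j:
  a_11 = 42.5/850 = 0.05, a_21 = 85/850 = 0.10, a_31 = 42.5/850 = 0.05, a_41 = 382.5/850 = 0.45
  a_12 = 192.5/550 = 0.35, a_22 = 27.5/550 = 0.05, a_32 = 220/550 = 0.40, a_42 = 27.5/550 = 0.05
  a_13 = 55/1100 = 0.05, a_23 = 110/1100 = 0.10, a_33 = 220/1100 = 0.20, a_43 = 495/1100 = 0.45
  a_14 = 285/1900 = 0.15, a_24 = 190/1900 = 0.10, a_34 = 380/1900 = 0.20, a_44 = 570/1900 = 0.30
I − A =
  [   0.95    -0.35    -0.05    -0.15]
  [  -0.10     0.95    -0.10    -0.10]
  [  -0.05    -0.40     0.80    -0.20]
  [  -0.45    -0.05    -0.45     0.70]
Compute the cofactors C_ij = (−1)^(i+j)·(3×3 minor ij) of I−A; the adjugate is their transpose:
adj(I−A) = Cᵀ =
  [ 0.395500   0.212000   0.138125   0.154500]
  [ 0.097750   0.382875   0.115000   0.108500]
  [ 0.165500   0.292625   0.521875   0.226375]
  [ 0.367625   0.351750   0.432500   0.649875]
det(I−A) = Σ_j (I−A)_1j·C_1j = (0.95)(0.395500) + (-0.35)(0.097750) + (-0.05)(0.165500) + (-0.15)(0.367625) = 0.27809375
(I − A)⁻¹ = adj(I−A) / det(I−A) ≈
  [   1.4222     0.7623     0.4967     0.5556]
  [   0.3515     1.3768     0.4135     0.3902]
  [   0.5951     1.0523     1.8766     0.8140]
  [   1.3219     1.2649     1.5552     2.3369]
First solve x = (I − A)⁻¹ d = adj(I−A)·d / det(I−A); in particular x_3 = (0.165500·200 + 0.292625·120 + 0.521875·420 + 0.226375·240) / 0.27809375 = 341.7325 / 0.27809375 ≈ 1228.8392.
Intermediate flow from 1 to 3: z_13 = a_13 · x_3 = 0.05 × 341.7325 / 0.27809375 = 17.086625 / 0.27809375 ≈ 61.44.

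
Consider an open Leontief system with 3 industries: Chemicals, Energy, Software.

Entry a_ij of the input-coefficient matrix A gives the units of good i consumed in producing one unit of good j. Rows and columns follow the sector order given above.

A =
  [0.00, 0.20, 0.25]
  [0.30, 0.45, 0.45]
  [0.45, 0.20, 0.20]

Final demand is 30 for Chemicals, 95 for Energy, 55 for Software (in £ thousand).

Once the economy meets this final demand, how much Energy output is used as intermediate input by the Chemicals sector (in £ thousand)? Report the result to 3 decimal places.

z_21 = 69.810

I − A =
  [   1.00    -0.20    -0.25]
  [  -0.30     0.55    -0.45]
  [  -0.45    -0.20     0.80]
Cofactors of I−A, C_ij = (−1)^(i+j)·(minor ij) (rows/columns in the sector order above):
  C_11 = (0.55)(0.80) − (-0.45)(-0.20) = 0.3500
  C_12 = −[(-0.30)(0.80) − (-0.45)(-0.45)] = 0.4425
  C_13 = (-0.30)(-0.20) − (0.55)(-0.45) = 0.3075
  C_21 = −[(-0.20)(0.80) − (-0.25)(-0.20)] = 0.2100
  C_22 = (1.00)(0.80) − (-0.25)(-0.45) = 0.6875
  C_23 = −[(1.00)(-0.20) − (-0.20)(-0.45)] = 0.2900
  C_31 = (-0.20)(-0.45) − (-0.25)(0.55) = 0.2275
  C_32 = −[(1.00)(-0.45) − (-0.25)(-0.30)] = 0.5250
  C_33 = (1.00)(0.55) − (-0.20)(-0.30) = 0.4900
det(I−A) = Σ_j (I−A)_1j·C_1j = (1.00)(0.3500) + (-0.20)(0.4425) + (-0.25)(0.3075) = 0.184625
adj(I−A) = Cᵀ =
  [ 0.3500   0.2100   0.2275]
  [ 0.4425   0.6875   0.5250]
  [ 0.3075   0.2900   0.4900]
(I − A)⁻¹ = adj(I−A) / det(I−A) ≈
  [   1.8957     1.1374     1.2322]
  [   2.3968     3.7238     2.8436]
  [   1.6655     1.5708     2.6540]
First solve x = (I − A)⁻¹ d = adj(I−A)·d / det(I−A); in particular x_1 = (0.3500·30 + 0.2100·95 + 0.2275·55) / 0.184625 = 42.9625 / 0.184625 ≈ 232.70142.
Intermediate flow from 2 to 1: z_21 = a_21 · x_1 = 0.30 × 42.9625 / 0.184625 = 12.88875 / 0.184625 ≈ 69.810.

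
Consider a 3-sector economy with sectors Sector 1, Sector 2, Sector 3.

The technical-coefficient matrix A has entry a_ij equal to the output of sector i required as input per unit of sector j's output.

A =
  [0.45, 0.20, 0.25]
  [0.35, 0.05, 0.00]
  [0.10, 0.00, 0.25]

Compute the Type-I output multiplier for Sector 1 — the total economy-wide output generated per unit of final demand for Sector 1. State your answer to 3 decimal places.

I − A =
  [   0.55    -0.20    -0.25]
  [  -0.35     0.95     0.00]
  [  -0.10     0.00     0.75]
Cofactors of I−A, C_ij = (−1)^(i+j)·(minor ij) (rows/columns in the sector order above):
  C_11 = (0.95)(0.75) − (0.00)(0.00) = 0.7125
  C_12 = −[(-0.35)(0.75) − (0.00)(-0.10)] = 0.2625
  C_13 = (-0.35)(0.00) − (0.95)(-0.10) = 0.0950
  C_21 = −[(-0.20)(0.75) − (-0.25)(0.00)] = 0.1500
  C_22 = (0.55)(0.75) − (-0.25)(-0.10) = 0.3875
  C_23 = −[(0.55)(0.00) − (-0.20)(-0.10)] = 0.0200
  C_31 = (-0.20)(0.00) − (-0.25)(0.95) = 0.2375
  C_32 = −[(0.55)(0.00) − (-0.25)(-0.35)] = 0.0875
  C_33 = (0.55)(0.95) − (-0.20)(-0.35) = 0.4525
det(I−A) = Σ_j (I−A)_1j·C_1j = (0.55)(0.7125) + (-0.20)(0.2625) + (-0.25)(0.0950) = 0.315625
adj(I−A) = Cᵀ =
  [ 0.7125   0.1500   0.2375]
  [ 0.2625   0.3875   0.0875]
  [ 0.0950   0.0200   0.4525]
(I − A)⁻¹ = adj(I−A) / det(I−A) ≈
  [   2.2574     0.4752     0.7525]
  [   0.8317     1.2277     0.2772]
  [   0.3010     0.0634     1.4337]
The output multiplier for sector j is the column-j sum of the Leontief inverse (I − A)⁻¹ = adj(I−A) / det(I−A).
Column 1 of adj(I−A): (0.7125, 0.2625, 0.0950); det(I−A) = 0.315625.
m_1 = (0.7125 + 0.2625 + 0.0950) / 0.315625 = 1.07 / 0.315625 ≈ 3.390.

m_1 = 3.390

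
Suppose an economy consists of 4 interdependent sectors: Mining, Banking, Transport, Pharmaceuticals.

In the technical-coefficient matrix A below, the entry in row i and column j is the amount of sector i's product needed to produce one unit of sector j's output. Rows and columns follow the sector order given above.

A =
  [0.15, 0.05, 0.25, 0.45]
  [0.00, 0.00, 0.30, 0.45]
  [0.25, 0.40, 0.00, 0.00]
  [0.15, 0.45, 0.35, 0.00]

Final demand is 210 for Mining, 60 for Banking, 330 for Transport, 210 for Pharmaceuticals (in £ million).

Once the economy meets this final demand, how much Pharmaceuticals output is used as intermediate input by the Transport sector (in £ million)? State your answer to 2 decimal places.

I − A =
  [   0.85    -0.05    -0.25    -0.45]
  [   0.00     1.00    -0.30    -0.45]
  [  -0.25    -0.40     1.00     0.00]
  [  -0.15    -0.45    -0.35     1.00]
Compute the cofactors C_ij = (−1)^(i+j)·(3×3 minor ij) of I−A; the adjugate is their transpose:
adj(I−A) = Cᵀ =
  [ 0.614500   0.415500   0.440500   0.463500]
  [ 0.181875   0.680625   0.385500   0.388125]
  [ 0.226375   0.376125   0.607000   0.271125]
  [ 0.253250   0.500250   0.452000   0.681750]
det(I−A) = Σ_j (I−A)_1j·C_1j = (0.85)(0.614500) + (-0.05)(0.181875) + (-0.25)(0.226375) + (-0.45)(0.253250) = 0.342675
(I − A)⁻¹ = adj(I−A) / det(I−A) ≈
  [   1.7932     1.2125     1.2855     1.3526]
  [   0.5308     1.9862     1.1250     1.1326]
  [   0.6606     1.0976     1.7714     0.7912]
  [   0.7390     1.4598     1.3190     1.9895]
First solve x = (I − A)⁻¹ d = adj(I−A)·d / det(I−A); in particular x_3 = (0.226375·210 + 0.376125·60 + 0.607000·330 + 0.271125·210) / 0.342675 = 327.3525 / 0.342675 ≈ 955.2856.
Intermediate flow from 4 to 3: z_43 = a_43 · x_3 = 0.35 × 327.3525 / 0.342675 = 114.573375 / 0.342675 ≈ 334.35.

z_43 = 334.35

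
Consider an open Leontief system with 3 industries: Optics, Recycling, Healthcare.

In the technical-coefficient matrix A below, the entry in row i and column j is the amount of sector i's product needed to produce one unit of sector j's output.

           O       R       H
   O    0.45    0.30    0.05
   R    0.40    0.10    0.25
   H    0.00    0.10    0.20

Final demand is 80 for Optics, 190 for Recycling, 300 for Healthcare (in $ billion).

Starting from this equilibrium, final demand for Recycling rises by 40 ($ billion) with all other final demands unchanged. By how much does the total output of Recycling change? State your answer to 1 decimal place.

I − A =
  [   0.55    -0.30    -0.05]
  [  -0.40     0.90    -0.25]
  [   0.00    -0.10     0.80]
Cofactors of I−A, C_ij = (−1)^(i+j)·(minor ij) (rows/columns in the sector order above):
  C_11 = (0.90)(0.80) − (-0.25)(-0.10) = 0.6950
  C_12 = −[(-0.40)(0.80) − (-0.25)(0.00)] = 0.3200
  C_13 = (-0.40)(-0.10) − (0.90)(0.00) = 0.0400
  C_21 = −[(-0.30)(0.80) − (-0.05)(-0.10)] = 0.2450
  C_22 = (0.55)(0.80) − (-0.05)(0.00) = 0.4400
  C_23 = −[(0.55)(-0.10) − (-0.30)(0.00)] = 0.0550
  C_31 = (-0.30)(-0.25) − (-0.05)(0.90) = 0.1200
  C_32 = −[(0.55)(-0.25) − (-0.05)(-0.40)] = 0.1575
  C_33 = (0.55)(0.90) − (-0.30)(-0.40) = 0.3750
det(I−A) = Σ_j (I−A)_1j·C_1j = (0.55)(0.6950) + (-0.30)(0.3200) + (-0.05)(0.0400) = 0.28425
adj(I−A) = Cᵀ =
  [ 0.6950   0.2450   0.1200]
  [ 0.3200   0.4400   0.1575]
  [ 0.0400   0.0550   0.3750]
(I − A)⁻¹ = adj(I−A) / det(I−A) ≈
  [   2.4450     0.8619     0.4222]
  [   1.1258     1.5479     0.5541]
  [   0.1407     0.1935     1.3193]
Δx = (I − A)⁻¹ Δd with Δd having +40 in the Recycling component and 0 elsewhere.
So Δx_R = L_RR · (+40), where L_RR = adj(I−A)_RR / det(I−A) = 0.4400 / 0.28425.
Δx_R = 0.4400 × (+40) / 0.28425 = 17.60 / 0.28425 ≈ 61.9.

Δx_R = 61.9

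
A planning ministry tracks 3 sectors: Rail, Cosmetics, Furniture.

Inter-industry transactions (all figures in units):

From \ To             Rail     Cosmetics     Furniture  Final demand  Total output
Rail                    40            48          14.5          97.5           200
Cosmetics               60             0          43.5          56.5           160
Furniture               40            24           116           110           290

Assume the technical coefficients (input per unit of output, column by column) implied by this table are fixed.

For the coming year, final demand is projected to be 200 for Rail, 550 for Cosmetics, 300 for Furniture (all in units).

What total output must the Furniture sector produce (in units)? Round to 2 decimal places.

x_F = 933.42

Technical coefficients a_ij = z_ij / X_j:
  a_RR = 40/200 = 0.20, a_CR = 60/200 = 0.30, a_FR = 40/200 = 0.20
  a_RC = 48/160 = 0.30, a_CC = 0/160 = 0.00, a_FC = 24/160 = 0.15
  a_RF = 14.5/290 = 0.05, a_CF = 43.5/290 = 0.15, a_FF = 116/290 = 0.40
I − A =
  [   0.80    -0.30    -0.05]
  [  -0.30     1.00    -0.15]
  [  -0.20    -0.15     0.60]
Cofactors of I−A, C_ij = (−1)^(i+j)·(minor ij) (rows/columns in the sector order above):
  C_11 = (1.00)(0.60) − (-0.15)(-0.15) = 0.5775
  C_12 = −[(-0.30)(0.60) − (-0.15)(-0.20)] = 0.2100
  C_13 = (-0.30)(-0.15) − (1.00)(-0.20) = 0.2450
  C_21 = −[(-0.30)(0.60) − (-0.05)(-0.15)] = 0.1875
  C_22 = (0.80)(0.60) − (-0.05)(-0.20) = 0.4700
  C_23 = −[(0.80)(-0.15) − (-0.30)(-0.20)] = 0.1800
  C_31 = (-0.30)(-0.15) − (-0.05)(1.00) = 0.0950
  C_32 = −[(0.80)(-0.15) − (-0.05)(-0.30)] = 0.1350
  C_33 = (0.80)(1.00) − (-0.30)(-0.30) = 0.7100
det(I−A) = Σ_j (I−A)_1j·C_1j = (0.80)(0.5775) + (-0.30)(0.2100) + (-0.05)(0.2450) = 0.38675
adj(I−A) = Cᵀ =
  [ 0.5775   0.1875   0.0950]
  [ 0.2100   0.4700   0.1350]
  [ 0.2450   0.1800   0.7100]
(I − A)⁻¹ = adj(I−A) / det(I−A) ≈
  [   1.4932     0.4848     0.2456]
  [   0.5430     1.2153     0.3491]
  [   0.6335     0.4654     1.8358]
x = (I − A)⁻¹ d = adj(I−A)·d / det(I−A), with det(I−A) = 0.38675:
  x_R = (0.5775·200 + 0.1875·550 + 0.0950·300) / 0.38675 = 247.125 / 0.38675 ≈ 638.98
  x_C = (0.2100·200 + 0.4700·550 + 0.1350·300) / 0.38675 = 341.00 / 0.38675 ≈ 881.71
  x_F = (0.2450·200 + 0.1800·550 + 0.7100·300) / 0.38675 = 361.00 / 0.38675 ≈ 933.42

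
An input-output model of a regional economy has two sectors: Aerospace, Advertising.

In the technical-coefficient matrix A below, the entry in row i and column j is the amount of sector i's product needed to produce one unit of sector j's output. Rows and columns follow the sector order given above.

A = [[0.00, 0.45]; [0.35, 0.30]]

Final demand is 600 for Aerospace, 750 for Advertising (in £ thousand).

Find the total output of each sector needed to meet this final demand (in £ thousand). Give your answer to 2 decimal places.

x_1 = 1396.31, x_2 = 1769.59

I − A =
  [   1.00    -0.45]
  [  -0.35     0.70]
det(I−A) = (1.00)(0.70) − (-0.45)(-0.35) = 0.5425
adj(I−A) = [[0.70, 0.45], [0.35, 1.00]]
(I − A)⁻¹ = adj(I−A) / det(I−A) ≈
  [   1.2903     0.8295]
  [   0.6452     1.8433]
x = (I − A)⁻¹ d = adj(I−A)·d / det(I−A), with det(I−A) = 0.5425:
  x_1 = (0.70·600 + 0.45·750) / 0.5425 = 757.50 / 0.5425 ≈ 1396.31
  x_2 = (0.35·600 + 1.00·750) / 0.5425 = 960.00 / 0.5425 ≈ 1769.59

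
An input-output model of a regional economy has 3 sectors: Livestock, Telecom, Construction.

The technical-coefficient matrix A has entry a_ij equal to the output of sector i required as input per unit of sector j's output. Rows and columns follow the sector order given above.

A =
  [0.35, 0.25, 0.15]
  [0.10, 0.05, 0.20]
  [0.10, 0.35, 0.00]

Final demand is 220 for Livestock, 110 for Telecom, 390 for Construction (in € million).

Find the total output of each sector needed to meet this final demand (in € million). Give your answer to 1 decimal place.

x_1 = 577.9, x_2 = 292.4, x_3 = 550.1

I − A =
  [   0.65    -0.25    -0.15]
  [  -0.10     0.95    -0.20]
  [  -0.10    -0.35     1.00]
Cofactors of I−A, C_ij = (−1)^(i+j)·(minor ij) (rows/columns in the sector order above):
  C_11 = (0.95)(1.00) − (-0.20)(-0.35) = 0.8800
  C_12 = −[(-0.10)(1.00) − (-0.20)(-0.10)] = 0.1200
  C_13 = (-0.10)(-0.35) − (0.95)(-0.10) = 0.1300
  C_21 = −[(-0.25)(1.00) − (-0.15)(-0.35)] = 0.3025
  C_22 = (0.65)(1.00) − (-0.15)(-0.10) = 0.6350
  C_23 = −[(0.65)(-0.35) − (-0.25)(-0.10)] = 0.2525
  C_31 = (-0.25)(-0.20) − (-0.15)(0.95) = 0.1925
  C_32 = −[(0.65)(-0.20) − (-0.15)(-0.10)] = 0.1450
  C_33 = (0.65)(0.95) − (-0.25)(-0.10) = 0.5925
det(I−A) = Σ_j (I−A)_1j·C_1j = (0.65)(0.8800) + (-0.25)(0.1200) + (-0.15)(0.1300) = 0.5225
adj(I−A) = Cᵀ =
  [ 0.8800   0.3025   0.1925]
  [ 0.1200   0.6350   0.1450]
  [ 0.1300   0.2525   0.5925]
(I − A)⁻¹ = adj(I−A) / det(I−A) ≈
  [   1.6842     0.5789     0.3684]
  [   0.2297     1.2153     0.2775]
  [   0.2488     0.4833     1.1340]
x = (I − A)⁻¹ d = adj(I−A)·d / det(I−A), with det(I−A) = 0.5225:
  x_1 = (0.8800·220 + 0.3025·110 + 0.1925·390) / 0.5225 = 301.95 / 0.5225 ≈ 577.9
  x_2 = (0.1200·220 + 0.6350·110 + 0.1450·390) / 0.5225 = 152.80 / 0.5225 ≈ 292.4
  x_3 = (0.1300·220 + 0.2525·110 + 0.5925·390) / 0.5225 = 287.45 / 0.5225 ≈ 550.1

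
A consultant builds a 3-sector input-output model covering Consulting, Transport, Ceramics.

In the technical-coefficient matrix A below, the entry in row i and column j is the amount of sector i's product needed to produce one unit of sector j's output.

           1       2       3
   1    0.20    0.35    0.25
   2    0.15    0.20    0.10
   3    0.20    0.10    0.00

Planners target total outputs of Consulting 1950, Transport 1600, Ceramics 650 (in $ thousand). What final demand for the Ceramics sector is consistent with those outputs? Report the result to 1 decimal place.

I − A =
  [   0.80    -0.35    -0.25]
  [  -0.15     0.80    -0.10]
  [  -0.20    -0.10     1.00]
d = (I − A) x:
  d_1 = (+0.80)·1950 + (-0.35)·1600 + (-0.25)·650 = 837.5
  d_2 = (-0.15)·1950 + (+0.80)·1600 + (-0.10)·650 = 922.5
  d_3 = (-0.20)·1950 + (-0.10)·1600 + (+1.00)·650 = 100.0

d_3 = 100.0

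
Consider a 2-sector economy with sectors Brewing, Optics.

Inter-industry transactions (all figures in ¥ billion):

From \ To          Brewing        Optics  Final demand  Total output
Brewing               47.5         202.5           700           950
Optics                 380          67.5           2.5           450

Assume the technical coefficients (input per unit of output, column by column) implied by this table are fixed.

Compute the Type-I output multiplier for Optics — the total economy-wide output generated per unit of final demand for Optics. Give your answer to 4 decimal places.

m_2 = 2.2311

Technical coefficients a_ij = z_ij / X_j:
  a_11 = 47.5/950 = 0.05, a_21 = 380/950 = 0.40
  a_12 = 202.5/450 = 0.45, a_22 = 67.5/450 = 0.15
I − A =
  [   0.95    -0.45]
  [  -0.40     0.85]
det(I−A) = (0.95)(0.85) − (-0.45)(-0.40) = 0.6275
adj(I−A) = [[0.85, 0.45], [0.40, 0.95]]
(I − A)⁻¹ = adj(I−A) / det(I−A) ≈
  [   1.35458     0.71713]
  [   0.63745     1.51394]
The output multiplier for sector j is the column-j sum of the Leontief inverse (I − A)⁻¹ = adj(I−A) / det(I−A).
Column 2 of adj(I−A): (0.45, 0.95); det(I−A) = 0.6275.
m_2 = (0.45 + 0.95) / 0.6275 = 1.40 / 0.6275 ≈ 2.2311.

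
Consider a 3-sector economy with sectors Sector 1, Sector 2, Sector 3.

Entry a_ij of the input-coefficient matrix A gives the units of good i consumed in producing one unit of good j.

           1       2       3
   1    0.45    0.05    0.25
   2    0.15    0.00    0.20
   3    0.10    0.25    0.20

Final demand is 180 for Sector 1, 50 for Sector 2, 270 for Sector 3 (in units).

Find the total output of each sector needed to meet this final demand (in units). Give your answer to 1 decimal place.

x_1 = 566.7, x_2 = 231.1, x_3 = 480.6

I − A =
  [   0.55    -0.05    -0.25]
  [  -0.15     1.00    -0.20]
  [  -0.10    -0.25     0.80]
Cofactors of I−A, C_ij = (−1)^(i+j)·(minor ij) (rows/columns in the sector order above):
  C_11 = (1.00)(0.80) − (-0.20)(-0.25) = 0.7500
  C_12 = −[(-0.15)(0.80) − (-0.20)(-0.10)] = 0.1400
  C_13 = (-0.15)(-0.25) − (1.00)(-0.10) = 0.1375
  C_21 = −[(-0.05)(0.80) − (-0.25)(-0.25)] = 0.1025
  C_22 = (0.55)(0.80) − (-0.25)(-0.10) = 0.4150
  C_23 = −[(0.55)(-0.25) − (-0.05)(-0.10)] = 0.1425
  C_31 = (-0.05)(-0.20) − (-0.25)(1.00) = 0.2600
  C_32 = −[(0.55)(-0.20) − (-0.25)(-0.15)] = 0.1475
  C_33 = (0.55)(1.00) − (-0.05)(-0.15) = 0.5425
det(I−A) = Σ_j (I−A)_1j·C_1j = (0.55)(0.7500) + (-0.05)(0.1400) + (-0.25)(0.1375) = 0.371125
adj(I−A) = Cᵀ =
  [ 0.7500   0.1025   0.2600]
  [ 0.1400   0.4150   0.1475]
  [ 0.1375   0.1425   0.5425]
(I − A)⁻¹ = adj(I−A) / det(I−A) ≈
  [   2.0209     0.2762     0.7006]
  [   0.3772     1.1182     0.3974]
  [   0.3705     0.3840     1.4618]
x = (I − A)⁻¹ d = adj(I−A)·d / det(I−A), with det(I−A) = 0.371125:
  x_1 = (0.7500·180 + 0.1025·50 + 0.2600·270) / 0.371125 = 210.325 / 0.371125 ≈ 566.7
  x_2 = (0.1400·180 + 0.4150·50 + 0.1475·270) / 0.371125 = 85.775 / 0.371125 ≈ 231.1
  x_3 = (0.1375·180 + 0.1425·50 + 0.5425·270) / 0.371125 = 178.35 / 0.371125 ≈ 480.6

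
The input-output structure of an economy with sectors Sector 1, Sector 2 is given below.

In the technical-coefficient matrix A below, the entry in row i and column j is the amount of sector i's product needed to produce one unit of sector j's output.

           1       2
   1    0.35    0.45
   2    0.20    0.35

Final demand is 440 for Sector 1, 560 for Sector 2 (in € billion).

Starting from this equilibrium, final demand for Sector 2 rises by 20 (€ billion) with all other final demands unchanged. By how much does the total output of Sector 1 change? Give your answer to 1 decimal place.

Δx_1 = 27.1

I − A =
  [   0.65    -0.45]
  [  -0.20     0.65]
det(I−A) = (0.65)(0.65) − (-0.45)(-0.20) = 0.3325
adj(I−A) = [[0.65, 0.45], [0.20, 0.65]]
(I − A)⁻¹ = adj(I−A) / det(I−A) ≈
  [   1.9549     1.3534]
  [   0.6015     1.9549]
Δx = (I − A)⁻¹ Δd with Δd having +20 in the Sector 2 component and 0 elsewhere.
So Δx_1 = L_12 · (+20), where L_12 = adj(I−A)_12 / det(I−A) = 0.45 / 0.3325.
Δx_1 = 0.45 × (+20) / 0.3325 = 9.00 / 0.3325 ≈ 27.1.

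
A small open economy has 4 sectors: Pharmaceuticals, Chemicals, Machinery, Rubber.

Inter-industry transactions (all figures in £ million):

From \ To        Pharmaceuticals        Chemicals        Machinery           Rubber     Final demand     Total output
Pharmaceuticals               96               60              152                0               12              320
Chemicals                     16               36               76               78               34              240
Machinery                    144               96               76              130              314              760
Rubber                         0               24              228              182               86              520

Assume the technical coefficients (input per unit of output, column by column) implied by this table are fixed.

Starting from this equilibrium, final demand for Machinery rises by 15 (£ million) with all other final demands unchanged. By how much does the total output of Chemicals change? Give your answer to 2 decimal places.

Δx_2 = 6.54

Technical coefficients a_ij = z_ij / X_j:
  a_11 = 96/320 = 0.30, a_21 = 16/320 = 0.05, a_31 = 144/320 = 0.45, a_41 = 0/320 = 0.00
  a_12 = 60/240 = 0.25, a_22 = 36/240 = 0.15, a_32 = 96/240 = 0.40, a_42 = 24/240 = 0.10
  a_13 = 152/760 = 0.20, a_23 = 76/760 = 0.10, a_33 = 76/760 = 0.10, a_43 = 228/760 = 0.30
  a_14 = 0/520 = 0.00, a_24 = 78/520 = 0.15, a_34 = 130/520 = 0.25, a_44 = 182/520 = 0.35
I − A =
  [   0.70    -0.25    -0.20     0.00]
  [  -0.05     0.85    -0.10    -0.15]
  [  -0.45    -0.40     0.90    -0.25]
  [   0.00    -0.10    -0.30     0.65]
Compute the cofactors C_ij = (−1)^(i+j)·(3×3 minor ij) of I−A; the adjugate is their transpose:
adj(I−A) = Cᵀ =
  [ 0.373500   0.184500   0.135000   0.094500]
  [ 0.075000   0.298500   0.083500   0.101000]
  [ 0.256125   0.272625   0.368125   0.204500]
  [ 0.129750   0.171750   0.182750   0.404500]
det(I−A) = Σ_j (I−A)_1j·C_1j = (0.70)(0.373500) + (-0.25)(0.075000) + (-0.20)(0.256125) + (0.00)(0.129750) = 0.191475
(I − A)⁻¹ = adj(I−A) / det(I−A) ≈
  [   1.9506     0.9636     0.7051     0.4935]
  [   0.3917     1.5590     0.4361     0.5275]
  [   1.3376     1.4238     1.9226     1.0680]
  [   0.6776     0.8970     0.9544     2.1125]
Δx = (I − A)⁻¹ Δd with Δd having +15 in the Machinery component and 0 elsewhere.
So Δx_2 = L_23 · (+15), where L_23 = adj(I−A)_23 / det(I−A) = 0.083500 / 0.191475.
Δx_2 = 0.083500 × (+15) / 0.191475 = 1.2525 / 0.191475 ≈ 6.54.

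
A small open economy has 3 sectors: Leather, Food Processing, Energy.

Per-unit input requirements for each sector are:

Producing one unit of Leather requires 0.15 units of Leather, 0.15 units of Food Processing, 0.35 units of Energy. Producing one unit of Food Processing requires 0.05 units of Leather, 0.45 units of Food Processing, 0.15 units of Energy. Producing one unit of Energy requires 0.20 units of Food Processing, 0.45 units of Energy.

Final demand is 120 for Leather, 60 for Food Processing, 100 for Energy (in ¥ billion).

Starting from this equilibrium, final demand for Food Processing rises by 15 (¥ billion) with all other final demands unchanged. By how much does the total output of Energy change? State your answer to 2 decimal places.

I − A =
  [   0.85    -0.05     0.00]
  [  -0.15     0.55    -0.20]
  [  -0.35    -0.15     0.55]
Cofactors of I−A, C_ij = (−1)^(i+j)·(minor ij) (rows/columns in the sector order above):
  C_11 = (0.55)(0.55) − (-0.20)(-0.15) = 0.2725
  C_12 = −[(-0.15)(0.55) − (-0.20)(-0.35)] = 0.1525
  C_13 = (-0.15)(-0.15) − (0.55)(-0.35) = 0.2150
  C_21 = −[(-0.05)(0.55) − (0.00)(-0.15)] = 0.0275
  C_22 = (0.85)(0.55) − (0.00)(-0.35) = 0.4675
  C_23 = −[(0.85)(-0.15) − (-0.05)(-0.35)] = 0.1450
  C_31 = (-0.05)(-0.20) − (0.00)(0.55) = 0.0100
  C_32 = −[(0.85)(-0.20) − (0.00)(-0.15)] = 0.1700
  C_33 = (0.85)(0.55) − (-0.05)(-0.15) = 0.4600
det(I−A) = Σ_j (I−A)_1j·C_1j = (0.85)(0.2725) + (-0.05)(0.1525) + (0.00)(0.2150) = 0.2240
adj(I−A) = Cᵀ =
  [ 0.2725   0.0275   0.0100]
  [ 0.1525   0.4675   0.1700]
  [ 0.2150   0.1450   0.4600]
(I − A)⁻¹ = adj(I−A) / det(I−A) ≈
  [   1.2165     0.1228     0.0446]
  [   0.6808     2.0871     0.7589]
  [   0.9598     0.6473     2.0536]
Δx = (I − A)⁻¹ Δd with Δd having +15 in the Food Processing component and 0 elsewhere.
So Δx_E = L_EF · (+15), where L_EF = adj(I−A)_EF / det(I−A) = 0.1450 / 0.2240.
Δx_E = 0.1450 × (+15) / 0.2240 = 2.175 / 0.2240 ≈ 9.71.

Δx_E = 9.71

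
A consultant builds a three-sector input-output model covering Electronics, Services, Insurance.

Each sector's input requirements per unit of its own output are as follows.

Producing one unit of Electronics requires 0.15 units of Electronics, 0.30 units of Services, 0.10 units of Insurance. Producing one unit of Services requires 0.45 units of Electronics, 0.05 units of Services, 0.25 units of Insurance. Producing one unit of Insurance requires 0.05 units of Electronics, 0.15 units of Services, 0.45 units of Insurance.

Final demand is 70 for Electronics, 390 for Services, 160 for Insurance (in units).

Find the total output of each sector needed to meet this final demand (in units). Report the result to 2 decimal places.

x_1 = 476.37, x_2 = 668.55, x_3 = 681.41

I − A =
  [   0.85    -0.45    -0.05]
  [  -0.30     0.95    -0.15]
  [  -0.10    -0.25     0.55]
Cofactors of I−A, C_ij = (−1)^(i+j)·(minor ij) (rows/columns in the sector order above):
  C_11 = (0.95)(0.55) − (-0.15)(-0.25) = 0.4850
  C_12 = −[(-0.30)(0.55) − (-0.15)(-0.10)] = 0.1800
  C_13 = (-0.30)(-0.25) − (0.95)(-0.10) = 0.1700
  C_21 = −[(-0.45)(0.55) − (-0.05)(-0.25)] = 0.2600
  C_22 = (0.85)(0.55) − (-0.05)(-0.10) = 0.4625
  C_23 = −[(0.85)(-0.25) − (-0.45)(-0.10)] = 0.2575
  C_31 = (-0.45)(-0.15) − (-0.05)(0.95) = 0.1150
  C_32 = −[(0.85)(-0.15) − (-0.05)(-0.30)] = 0.1425
  C_33 = (0.85)(0.95) − (-0.45)(-0.30) = 0.6725
det(I−A) = Σ_j (I−A)_1j·C_1j = (0.85)(0.4850) + (-0.45)(0.1800) + (-0.05)(0.1700) = 0.32275
adj(I−A) = Cᵀ =
  [ 0.4850   0.2600   0.1150]
  [ 0.1800   0.4625   0.1425]
  [ 0.1700   0.2575   0.6725]
(I − A)⁻¹ = adj(I−A) / det(I−A) ≈
  [   1.5027     0.8056     0.3563]
  [   0.5577     1.4330     0.4415]
  [   0.5267     0.7978     2.0837]
x = (I − A)⁻¹ d = adj(I−A)·d / det(I−A), with det(I−A) = 0.32275:
  x_1 = (0.4850·70 + 0.2600·390 + 0.1150·160) / 0.32275 = 153.75 / 0.32275 ≈ 476.37
  x_2 = (0.1800·70 + 0.4625·390 + 0.1425·160) / 0.32275 = 215.775 / 0.32275 ≈ 668.55
  x_3 = (0.1700·70 + 0.2575·390 + 0.6725·160) / 0.32275 = 219.925 / 0.32275 ≈ 681.41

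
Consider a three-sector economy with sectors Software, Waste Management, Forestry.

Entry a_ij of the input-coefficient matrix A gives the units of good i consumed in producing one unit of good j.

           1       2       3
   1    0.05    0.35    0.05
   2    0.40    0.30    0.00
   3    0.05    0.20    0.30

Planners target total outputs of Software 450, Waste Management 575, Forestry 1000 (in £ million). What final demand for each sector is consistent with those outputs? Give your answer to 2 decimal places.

d_1 = 176.25, d_2 = 222.50, d_3 = 562.50

I − A =
  [   0.95    -0.35    -0.05]
  [  -0.40     0.70     0.00]
  [  -0.05    -0.20     0.70]
d = (I − A) x:
  d_1 = (+0.95)·450 + (-0.35)·575 + (-0.05)·1000 = 176.25
  d_2 = (-0.40)·450 + (+0.70)·575 + (+0.00)·1000 = 222.50
  d_3 = (-0.05)·450 + (-0.20)·575 + (+0.70)·1000 = 562.50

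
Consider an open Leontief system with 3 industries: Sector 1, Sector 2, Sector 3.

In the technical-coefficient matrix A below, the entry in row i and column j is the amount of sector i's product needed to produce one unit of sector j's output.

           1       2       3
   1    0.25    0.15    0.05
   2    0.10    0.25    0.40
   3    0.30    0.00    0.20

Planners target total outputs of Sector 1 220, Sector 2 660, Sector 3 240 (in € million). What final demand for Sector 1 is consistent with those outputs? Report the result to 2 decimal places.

d_1 = 54.00

I − A =
  [   0.75    -0.15    -0.05]
  [  -0.10     0.75    -0.40]
  [  -0.30     0.00     0.80]
d = (I − A) x:
  d_1 = (+0.75)·220 + (-0.15)·660 + (-0.05)·240 = 54.00
  d_2 = (-0.10)·220 + (+0.75)·660 + (-0.40)·240 = 377.00
  d_3 = (-0.30)·220 + (+0.00)·660 + (+0.80)·240 = 126.00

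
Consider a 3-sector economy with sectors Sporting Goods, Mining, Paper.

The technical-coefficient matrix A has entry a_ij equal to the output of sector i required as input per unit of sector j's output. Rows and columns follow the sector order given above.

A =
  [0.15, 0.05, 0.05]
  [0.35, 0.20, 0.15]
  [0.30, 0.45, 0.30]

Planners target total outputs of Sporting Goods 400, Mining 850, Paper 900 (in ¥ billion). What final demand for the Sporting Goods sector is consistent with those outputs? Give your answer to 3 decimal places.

d_1 = 252.500

I − A =
  [   0.85    -0.05    -0.05]
  [  -0.35     0.80    -0.15]
  [  -0.30    -0.45     0.70]
d = (I − A) x:
  d_1 = (+0.85)·400 + (-0.05)·850 + (-0.05)·900 = 252.500
  d_2 = (-0.35)·400 + (+0.80)·850 + (-0.15)·900 = 405.000
  d_3 = (-0.30)·400 + (-0.45)·850 + (+0.70)·900 = 127.500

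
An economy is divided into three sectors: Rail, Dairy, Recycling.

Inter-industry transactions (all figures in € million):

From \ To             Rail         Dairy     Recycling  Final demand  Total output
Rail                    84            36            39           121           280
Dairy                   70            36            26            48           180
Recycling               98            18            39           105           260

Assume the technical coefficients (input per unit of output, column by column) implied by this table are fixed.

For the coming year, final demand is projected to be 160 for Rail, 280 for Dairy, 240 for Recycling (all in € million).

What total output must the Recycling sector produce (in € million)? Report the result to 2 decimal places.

Technical coefficients a_ij = z_ij / X_j:
  a_11 = 84/280 = 0.30, a_21 = 70/280 = 0.25, a_31 = 98/280 = 0.35
  a_12 = 36/180 = 0.20, a_22 = 36/180 = 0.20, a_32 = 18/180 = 0.10
  a_13 = 39/260 = 0.15, a_23 = 26/260 = 0.10, a_33 = 39/260 = 0.15
I − A =
  [   0.70    -0.20    -0.15]
  [  -0.25     0.80    -0.10]
  [  -0.35    -0.10     0.85]
Cofactors of I−A, C_ij = (−1)^(i+j)·(minor ij) (rows/columns in the sector order above):
  C_11 = (0.80)(0.85) − (-0.10)(-0.10) = 0.6700
  C_12 = −[(-0.25)(0.85) − (-0.10)(-0.35)] = 0.2475
  C_13 = (-0.25)(-0.10) − (0.80)(-0.35) = 0.3050
  C_21 = −[(-0.20)(0.85) − (-0.15)(-0.10)] = 0.1850
  C_22 = (0.70)(0.85) − (-0.15)(-0.35) = 0.5425
  C_23 = −[(0.70)(-0.10) − (-0.20)(-0.35)] = 0.1400
  C_31 = (-0.20)(-0.10) − (-0.15)(0.80) = 0.1400
  C_32 = −[(0.70)(-0.10) − (-0.15)(-0.25)] = 0.1075
  C_33 = (0.70)(0.80) − (-0.20)(-0.25) = 0.5100
det(I−A) = Σ_j (I−A)_1j·C_1j = (0.70)(0.6700) + (-0.20)(0.2475) + (-0.15)(0.3050) = 0.37375
adj(I−A) = Cᵀ =
  [ 0.6700   0.1850   0.1400]
  [ 0.2475   0.5425   0.1075]
  [ 0.3050   0.1400   0.5100]
(I − A)⁻¹ = adj(I−A) / det(I−A) ≈
  [   1.7926     0.4950     0.3746]
  [   0.6622     1.4515     0.2876]
  [   0.8161     0.3746     1.3645]
x = (I − A)⁻¹ d = adj(I−A)·d / det(I−A), with det(I−A) = 0.37375:
  x_1 = (0.6700·160 + 0.1850·280 + 0.1400·240) / 0.37375 = 192.60 / 0.37375 ≈ 515.32
  x_2 = (0.2475·160 + 0.5425·280 + 0.1075·240) / 0.37375 = 217.30 / 0.37375 ≈ 581.40
  x_3 = (0.3050·160 + 0.1400·280 + 0.5100·240) / 0.37375 = 210.40 / 0.37375 ≈ 562.94

x_3 = 562.94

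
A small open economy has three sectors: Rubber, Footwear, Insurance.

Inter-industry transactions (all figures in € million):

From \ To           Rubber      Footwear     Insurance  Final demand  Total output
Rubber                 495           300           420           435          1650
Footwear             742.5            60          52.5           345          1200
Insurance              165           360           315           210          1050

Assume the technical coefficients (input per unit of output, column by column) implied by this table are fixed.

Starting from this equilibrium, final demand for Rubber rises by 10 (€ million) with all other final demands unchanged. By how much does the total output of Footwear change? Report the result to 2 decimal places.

Technical coefficients a_ij = z_ij / X_j:
  a_11 = 495/1650 = 0.30, a_21 = 742.5/1650 = 0.45, a_31 = 165/1650 = 0.10
  a_12 = 300/1200 = 0.25, a_22 = 60/1200 = 0.05, a_32 = 360/1200 = 0.30
  a_13 = 420/1050 = 0.40, a_23 = 52.5/1050 = 0.05, a_33 = 315/1050 = 0.30
I − A =
  [   0.70    -0.25    -0.40]
  [  -0.45     0.95    -0.05]
  [  -0.10    -0.30     0.70]
Cofactors of I−A, C_ij = (−1)^(i+j)·(minor ij) (rows/columns in the sector order above):
  C_11 = (0.95)(0.70) − (-0.05)(-0.30) = 0.6500
  C_12 = −[(-0.45)(0.70) − (-0.05)(-0.10)] = 0.3200
  C_13 = (-0.45)(-0.30) − (0.95)(-0.10) = 0.2300
  C_21 = −[(-0.25)(0.70) − (-0.40)(-0.30)] = 0.2950
  C_22 = (0.70)(0.70) − (-0.40)(-0.10) = 0.4500
  C_23 = −[(0.70)(-0.30) − (-0.25)(-0.10)] = 0.2350
  C_31 = (-0.25)(-0.05) − (-0.40)(0.95) = 0.3925
  C_32 = −[(0.70)(-0.05) − (-0.40)(-0.45)] = 0.2150
  C_33 = (0.70)(0.95) − (-0.25)(-0.45) = 0.5525
det(I−A) = Σ_j (I−A)_1j·C_1j = (0.70)(0.6500) + (-0.25)(0.3200) + (-0.40)(0.2300) = 0.2830
adj(I−A) = Cᵀ =
  [ 0.6500   0.2950   0.3925]
  [ 0.3200   0.4500   0.2150]
  [ 0.2300   0.2350   0.5525]
(I − A)⁻¹ = adj(I−A) / det(I−A) ≈
  [   2.2968     1.0424     1.3869]
  [   1.1307     1.5901     0.7597]
  [   0.8127     0.8304     1.9523]
Δx = (I − A)⁻¹ Δd with Δd having +10 in the Rubber component and 0 elsewhere.
So Δx_2 = L_21 · (+10), where L_21 = adj(I−A)_21 / det(I−A) = 0.3200 / 0.2830.
Δx_2 = 0.3200 × (+10) / 0.2830 = 3.20 / 0.2830 ≈ 11.31.

Δx_2 = 11.31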